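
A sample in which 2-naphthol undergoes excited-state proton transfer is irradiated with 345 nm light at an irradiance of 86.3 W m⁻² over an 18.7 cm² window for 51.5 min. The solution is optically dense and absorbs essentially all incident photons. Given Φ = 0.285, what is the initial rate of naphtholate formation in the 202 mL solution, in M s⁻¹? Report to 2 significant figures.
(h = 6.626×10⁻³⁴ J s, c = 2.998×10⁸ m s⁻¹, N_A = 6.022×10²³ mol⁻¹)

Photon energy at 345 nm: hc/λ = (6.626×10⁻³⁴)(2.998×10⁸)/(345×10⁻⁹) = 5.758×10⁻¹⁹ J.
Energy delivered: (86.3 W m⁻²)(18.7×10⁻⁴ m²)(3090 s) = 498.7 J.
Photons incident: 498.7 / 5.758×10⁻¹⁹ = 8.661×10²⁰, i.e. 8.661×10²⁰/6.022×10²³ = 0.001438 mol.
Product formed: 0.285 × 0.001438 = 4.098×10⁻⁴ mol.
Rate: 4.098×10⁻⁴ mol / (3090 s × 0.202 L) = 6.6×10⁻⁷ M s⁻¹.

6.6×10⁻⁷ M s⁻¹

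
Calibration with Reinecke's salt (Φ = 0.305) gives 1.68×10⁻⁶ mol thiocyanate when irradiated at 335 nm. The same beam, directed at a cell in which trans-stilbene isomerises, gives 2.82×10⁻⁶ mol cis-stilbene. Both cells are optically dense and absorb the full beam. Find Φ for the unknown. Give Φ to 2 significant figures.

Photons absorbed by the actinometer: 1.68×10⁻⁶ / 0.305 = 5.508×10⁻⁶ mol.
Φ(unknown) = 2.82×10⁻⁶ / 5.508×10⁻⁶ = 0.51.

Φ = 0.51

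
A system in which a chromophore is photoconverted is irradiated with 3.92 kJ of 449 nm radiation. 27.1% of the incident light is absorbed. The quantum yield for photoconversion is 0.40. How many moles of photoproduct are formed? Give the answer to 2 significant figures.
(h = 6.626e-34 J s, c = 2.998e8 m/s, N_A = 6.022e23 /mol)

0.0016 mol

Photon energy at 449 nm: hc/λ = (6.626e-34)(2.998e8)/(449e-9) = 4.424e-19 J.
Incident energy: 3.92 kJ = 3920 J.
Photons incident: 3920 / 4.424e-19 = 8.861e21, i.e. 8.861e21/6.022e23 = 0.01471 mol.
Photons absorbed: 0.271 × 0.01471 = 0.003986 mol.
Product: Φ × n_abs = 0.40 × 0.003986 = 0.001594 mol.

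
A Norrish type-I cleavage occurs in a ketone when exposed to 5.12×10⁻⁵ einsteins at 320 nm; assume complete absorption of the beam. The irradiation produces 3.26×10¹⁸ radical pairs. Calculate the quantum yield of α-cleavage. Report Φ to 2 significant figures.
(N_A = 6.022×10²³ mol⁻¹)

Φ = 0.11

Product: 3.26×10¹⁸ / 6.022×10²³ = 5.413×10⁻⁶ mol.
Φ = 5.413×10⁻⁶ mol / 5.12×10⁻⁵ mol photons = 0.11.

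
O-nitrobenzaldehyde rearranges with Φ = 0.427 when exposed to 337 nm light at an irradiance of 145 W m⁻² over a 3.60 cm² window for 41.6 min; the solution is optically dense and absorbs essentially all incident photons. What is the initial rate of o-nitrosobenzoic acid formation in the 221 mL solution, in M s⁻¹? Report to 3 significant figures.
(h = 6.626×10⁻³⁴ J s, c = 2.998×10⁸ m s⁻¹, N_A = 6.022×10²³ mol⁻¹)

2.84×10⁻⁷ M s⁻¹

Photon energy at 337 nm: hc/λ = (6.626×10⁻³⁴)(2.998×10⁸)/(337×10⁻⁹) = 5.895×10⁻¹⁹ J.
Energy delivered: (145 W m⁻²)(3.60×10⁻⁴ m²)(2496 s) = 130.3 J.
Photons incident: 130.3 / 5.895×10⁻¹⁹ = 2.210×10²⁰, i.e. 2.210×10²⁰/6.022×10²³ = 3.670×10⁻⁴ mol.
Product formed: 0.427 × 3.670×10⁻⁴ = 1.567×10⁻⁴ mol.
Rate: 1.567×10⁻⁴ mol / (2496 s × 0.221 L) = 2.84×10⁻⁷ M s⁻¹.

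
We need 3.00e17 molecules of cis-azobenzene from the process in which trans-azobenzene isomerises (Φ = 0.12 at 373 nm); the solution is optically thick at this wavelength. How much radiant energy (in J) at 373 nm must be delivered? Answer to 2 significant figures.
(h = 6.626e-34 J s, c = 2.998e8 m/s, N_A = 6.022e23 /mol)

1.3 J

Product: 3.00e17 / 6.022e23 = 4.982e-7 mol.
Photons that must be absorbed: 4.982e-7 / 0.12 = 4.152e-6 mol.
Photon energy: hc/λ = 5.326e-19 J; per mole, 3.207e5 J mol⁻¹.
Energy required: 4.152e-6 × 3.207e5 = 1.3 J.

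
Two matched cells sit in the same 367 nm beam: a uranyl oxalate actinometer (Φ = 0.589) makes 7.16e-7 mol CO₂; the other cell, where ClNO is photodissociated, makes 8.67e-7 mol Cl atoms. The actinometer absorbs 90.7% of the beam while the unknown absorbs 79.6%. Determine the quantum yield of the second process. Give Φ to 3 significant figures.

Φ = 0.813

Photons absorbed by the actinometer: 7.16e-7 / 0.589 = 1.216e-6 mol.
Incident flux: 1.216e-6 / 0.907 = 1.341e-6 einstein.
Absorbed by unknown: 0.796 × 1.341e-6 = 1.067e-6 mol.
Φ(unknown) = 8.67e-7 / 1.067e-6 = 0.813.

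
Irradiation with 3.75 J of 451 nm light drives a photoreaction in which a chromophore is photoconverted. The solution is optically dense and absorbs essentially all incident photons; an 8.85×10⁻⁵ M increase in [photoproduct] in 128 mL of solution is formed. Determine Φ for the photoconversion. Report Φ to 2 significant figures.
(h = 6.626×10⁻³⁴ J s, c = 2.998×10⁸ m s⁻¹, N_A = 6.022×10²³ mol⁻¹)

Product: (8.85×10⁻⁵ M)(0.128 L) = 1.133×10⁻⁵ mol.
Photon energy at 451 nm: hc/λ = (6.626×10⁻³⁴)(2.998×10⁸)/(451×10⁻⁹) = 4.405×10⁻¹⁹ J.
Photons incident: 3.75 / 4.405×10⁻¹⁹ = 8.513×10¹⁸, i.e. 8.513×10¹⁸/6.022×10²³ = 1.414×10⁻⁵ mol.
Φ = 1.133×10⁻⁵ mol / 1.414×10⁻⁵ mol photons = 0.80.

Φ = 0.80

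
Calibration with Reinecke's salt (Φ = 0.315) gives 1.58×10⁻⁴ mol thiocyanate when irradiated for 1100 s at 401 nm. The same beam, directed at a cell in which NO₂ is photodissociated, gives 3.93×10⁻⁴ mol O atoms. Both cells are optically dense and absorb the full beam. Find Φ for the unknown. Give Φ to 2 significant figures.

Φ = 0.78

Photons absorbed by the actinometer: 1.58×10⁻⁴ / 0.315 = 5.016×10⁻⁴ mol.
Φ(unknown) = 3.93×10⁻⁴ / 5.016×10⁻⁴ = 0.78.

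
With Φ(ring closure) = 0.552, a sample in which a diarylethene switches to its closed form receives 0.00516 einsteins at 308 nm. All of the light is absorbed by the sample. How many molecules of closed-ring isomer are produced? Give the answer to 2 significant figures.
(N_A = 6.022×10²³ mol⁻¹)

1.7×10²¹ molecules

Product: Φ × n_abs = 0.552 × 0.00516 = 0.002848 mol.
As a count: 0.002848 × 6.022×10²³ = 1.7×10²¹.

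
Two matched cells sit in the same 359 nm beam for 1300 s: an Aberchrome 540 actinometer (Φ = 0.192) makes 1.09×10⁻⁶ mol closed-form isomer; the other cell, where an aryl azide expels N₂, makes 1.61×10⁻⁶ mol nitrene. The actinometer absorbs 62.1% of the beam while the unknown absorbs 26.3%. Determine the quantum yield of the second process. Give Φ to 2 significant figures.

Photons absorbed by the actinometer: 1.09×10⁻⁶ / 0.192 = 5.677×10⁻⁶ mol.
Incident flux: 5.677×10⁻⁶ / 0.621 = 9.142×10⁻⁶ einstein.
Absorbed by unknown: 0.263 × 9.142×10⁻⁶ = 2.404×10⁻⁶ mol.
Φ(unknown) = 1.61×10⁻⁶ / 2.404×10⁻⁶ = 0.67.

Φ = 0.67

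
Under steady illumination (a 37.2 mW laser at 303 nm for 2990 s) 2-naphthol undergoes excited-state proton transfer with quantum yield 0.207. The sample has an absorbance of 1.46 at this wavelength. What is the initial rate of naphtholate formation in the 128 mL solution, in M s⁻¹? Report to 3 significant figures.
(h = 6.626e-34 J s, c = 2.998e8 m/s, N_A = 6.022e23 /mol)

Photon energy at 303 nm: hc/λ = (6.626e-34)(2.998e8)/(303e-9) = 6.556e-19 J.
Energy delivered: (37.2 mW)(2990 s) = 111.2 J.
Photons incident: 111.2 / 6.556e-19 = 1.696e20, i.e. 1.696e20/6.022e23 = 2.816e-4 mol.
Fraction absorbed: 1 − 10^(−1.46) = 0.9653.
Photons absorbed: 0.9653 × 2.816e-4 = 2.718e-4 mol.
Product formed: 0.207 × 2.718e-4 = 5.626e-5 mol.
Rate: 5.626e-5 mol / (2990 s × 0.128 L) = 1.47e-7 M s⁻¹.

1.47e-7 M s⁻¹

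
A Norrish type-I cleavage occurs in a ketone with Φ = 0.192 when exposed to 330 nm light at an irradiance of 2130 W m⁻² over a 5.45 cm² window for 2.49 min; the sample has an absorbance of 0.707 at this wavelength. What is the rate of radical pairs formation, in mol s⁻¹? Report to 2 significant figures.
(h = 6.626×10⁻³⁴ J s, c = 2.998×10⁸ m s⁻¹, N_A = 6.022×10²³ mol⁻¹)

Photon energy at 330 nm: hc/λ = (6.626×10⁻³⁴)(2.998×10⁸)/(330×10⁻⁹) = 6.020×10⁻¹⁹ J.
Energy delivered: (2130 W m⁻²)(5.45×10⁻⁴ m²)(149.4 s) = 173.4 J.
Photons incident: 173.4 / 6.020×10⁻¹⁹ = 2.880×10²⁰, i.e. 2.880×10²⁰/6.022×10²³ = 4.782×10⁻⁴ mol.
Fraction absorbed: 1 − 10^(−0.707) = 0.8037.
Photons absorbed: 0.8037 × 4.782×10⁻⁴ = 3.843×10⁻⁴ mol.
Product formed: 0.192 × 3.843×10⁻⁴ = 7.379×10⁻⁵ mol.
Rate: 7.379×10⁻⁵ / 149.4 s = 4.9×10⁻⁷ mol s⁻¹.

4.9×10⁻⁷ mol s⁻¹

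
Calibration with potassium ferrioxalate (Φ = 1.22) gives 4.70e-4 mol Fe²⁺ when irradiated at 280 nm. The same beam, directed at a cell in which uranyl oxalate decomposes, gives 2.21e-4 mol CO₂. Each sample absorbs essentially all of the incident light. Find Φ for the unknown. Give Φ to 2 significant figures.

Photons absorbed by the actinometer: 4.70e-4 / 1.22 = 3.852e-4 mol.
Φ(unknown) = 2.21e-4 / 3.852e-4 = 0.57.

Φ = 0.57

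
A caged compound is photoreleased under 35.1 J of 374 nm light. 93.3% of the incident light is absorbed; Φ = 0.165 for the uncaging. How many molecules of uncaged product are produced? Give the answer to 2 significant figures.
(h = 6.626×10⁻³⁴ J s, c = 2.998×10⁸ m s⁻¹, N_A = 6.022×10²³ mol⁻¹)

1.0×10¹⁹ molecules

Photon energy at 374 nm: hc/λ = (6.626×10⁻³⁴)(2.998×10⁸)/(374×10⁻⁹) = 5.311×10⁻¹⁹ J.
Photons incident: 35.1 / 5.311×10⁻¹⁹ = 6.609×10¹⁹, i.e. 6.609×10¹⁹/6.022×10²³ = 1.097×10⁻⁴ mol.
Photons absorbed: 0.933 × 1.097×10⁻⁴ = 1.024×10⁻⁴ mol.
Product: Φ × n_abs = 0.165 × 1.024×10⁻⁴ = 1.690×10⁻⁵ mol.
As a count: 1.690×10⁻⁵ × 6.022×10²³ = 1.0×10¹⁹.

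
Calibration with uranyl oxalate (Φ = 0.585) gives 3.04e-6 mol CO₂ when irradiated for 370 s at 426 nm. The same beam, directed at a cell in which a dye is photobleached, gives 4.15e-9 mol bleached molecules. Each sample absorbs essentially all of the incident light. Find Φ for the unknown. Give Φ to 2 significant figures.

Photons absorbed by the actinometer: 3.04e-6 / 0.585 = 5.197e-6 mol.
Φ(unknown) = 4.15e-9 / 5.197e-6 = 8.0e-4.

Φ = 8.0e-4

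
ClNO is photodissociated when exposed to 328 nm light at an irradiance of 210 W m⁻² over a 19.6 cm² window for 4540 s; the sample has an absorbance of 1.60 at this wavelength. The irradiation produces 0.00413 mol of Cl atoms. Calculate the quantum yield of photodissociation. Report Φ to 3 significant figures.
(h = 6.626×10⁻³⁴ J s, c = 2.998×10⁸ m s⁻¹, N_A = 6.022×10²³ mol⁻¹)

Photon energy at 328 nm: hc/λ = (6.626×10⁻³⁴)(2.998×10⁸)/(328×10⁻⁹) = 6.056×10⁻¹⁹ J.
Energy delivered: (210 W m⁻²)(19.6×10⁻⁴ m²)(4540 s) = 1869 J.
Photons incident: 1869 / 6.056×10⁻¹⁹ = 3.086×10²¹, i.e. 3.086×10²¹/6.022×10²³ = 0.005125 mol.
Fraction absorbed: 1 − 10^(−1.60) = 0.9749.
Photons absorbed: 0.9749 × 0.005125 = 0.004996 mol.
Φ = 0.00413 mol / 0.004996 mol photons = 0.827.

Φ = 0.827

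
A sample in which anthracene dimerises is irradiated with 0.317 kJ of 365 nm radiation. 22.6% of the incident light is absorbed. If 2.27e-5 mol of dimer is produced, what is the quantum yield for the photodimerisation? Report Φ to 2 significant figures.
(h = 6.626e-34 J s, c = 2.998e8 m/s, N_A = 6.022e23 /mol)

Φ = 0.10

Photon energy at 365 nm: hc/λ = (6.626e-34)(2.998e8)/(365e-9) = 5.442e-19 J.
Incident energy: 0.317 kJ = 317 J.
Photons incident: 317 / 5.442e-19 = 5.825e20, i.e. 5.825e20/6.022e23 = 9.673e-4 mol.
Photons absorbed: 0.226 × 9.673e-4 = 2.186e-4 mol.
Φ = 2.27e-5 mol / 2.186e-4 mol photons = 0.10.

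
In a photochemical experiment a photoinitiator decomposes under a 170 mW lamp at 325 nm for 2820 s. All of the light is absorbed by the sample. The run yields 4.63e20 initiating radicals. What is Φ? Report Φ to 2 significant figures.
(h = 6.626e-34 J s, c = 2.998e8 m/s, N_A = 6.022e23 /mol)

Φ = 0.59

Product: 4.63e20 / 6.022e23 = 7.688e-4 mol.
Photon energy at 325 nm: hc/λ = (6.626e-34)(2.998e8)/(325e-9) = 6.112e-19 J.
Energy delivered: (170 mW)(2820 s) = 479.4 J.
Photons incident: 479.4 / 6.112e-19 = 7.844e20, i.e. 7.844e20/6.022e23 = 0.001303 mol.
Φ = 7.688e-4 mol / 0.001303 mol photons = 0.59.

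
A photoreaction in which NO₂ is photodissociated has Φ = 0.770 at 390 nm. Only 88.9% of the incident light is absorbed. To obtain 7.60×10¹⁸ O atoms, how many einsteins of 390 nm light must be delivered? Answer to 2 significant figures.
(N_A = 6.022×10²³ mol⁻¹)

1.8×10⁻⁵ einstein

Product: 7.60×10¹⁸ / 6.022×10²³ = 1.262×10⁻⁵ mol.
Photons that must be absorbed: 1.262×10⁻⁵ / 0.770 = 1.639×10⁻⁵ mol.
Incident photons needed: 1.639×10⁻⁵ / 0.889 = 1.844×10⁻⁵ mol.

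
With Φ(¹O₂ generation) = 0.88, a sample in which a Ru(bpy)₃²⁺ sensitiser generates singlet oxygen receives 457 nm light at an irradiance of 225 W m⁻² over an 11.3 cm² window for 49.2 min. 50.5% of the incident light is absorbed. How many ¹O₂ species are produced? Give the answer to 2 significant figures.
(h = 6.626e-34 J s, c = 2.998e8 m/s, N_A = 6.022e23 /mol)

7.7e20 species

Photon energy at 457 nm: hc/λ = (6.626e-34)(2.998e8)/(457e-9) = 4.347e-19 J.
Energy delivered: (225 W m⁻²)(11.3e-4 m²)(2952 s) = 750.5 J.
Photons incident: 750.5 / 4.347e-19 = 1.726e21, i.e. 1.726e21/6.022e23 = 0.002866 mol.
Photons absorbed: 0.505 × 0.002866 = 0.001447 mol.
Product: Φ × n_abs = 0.88 × 0.001447 = 0.001273 mol.
As a count: 0.001273 × 6.022e23 = 7.7e20.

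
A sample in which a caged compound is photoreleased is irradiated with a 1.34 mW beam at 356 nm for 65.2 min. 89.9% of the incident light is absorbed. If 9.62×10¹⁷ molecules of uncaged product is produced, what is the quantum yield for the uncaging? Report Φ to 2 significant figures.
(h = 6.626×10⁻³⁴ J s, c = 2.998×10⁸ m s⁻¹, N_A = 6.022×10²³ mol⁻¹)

Φ = 0.11

Product: 9.62×10¹⁷ / 6.022×10²³ = 1.597×10⁻⁶ mol.
Photon energy at 356 nm: hc/λ = (6.626×10⁻³⁴)(2.998×10⁸)/(356×10⁻⁹) = 5.580×10⁻¹⁹ J.
Energy delivered: (1.34 mW)(3912 s) = 5.242 J.
Photons incident: 5.242 / 5.580×10⁻¹⁹ = 9.394×10¹⁸, i.e. 9.394×10¹⁸/6.022×10²³ = 1.560×10⁻⁵ mol.
Photons absorbed: 0.899 × 1.560×10⁻⁵ = 1.402×10⁻⁵ mol.
Φ = 1.597×10⁻⁶ mol / 1.402×10⁻⁵ mol photons = 0.11.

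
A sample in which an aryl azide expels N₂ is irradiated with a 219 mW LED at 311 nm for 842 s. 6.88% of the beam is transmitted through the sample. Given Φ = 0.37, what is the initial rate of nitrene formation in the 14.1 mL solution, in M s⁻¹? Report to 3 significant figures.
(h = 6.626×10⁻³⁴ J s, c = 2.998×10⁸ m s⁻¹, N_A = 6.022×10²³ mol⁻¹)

1.39×10⁻⁵ M s⁻¹

Photon energy at 311 nm: hc/λ = (6.626×10⁻³⁴)(2.998×10⁸)/(311×10⁻⁹) = 6.387×10⁻¹⁹ J.
Energy delivered: (219 mW)(842 s) = 184.4 J.
Photons incident: 184.4 / 6.387×10⁻¹⁹ = 2.887×10²⁰, i.e. 2.887×10²⁰/6.022×10²³ = 4.794×10⁻⁴ mol.
Fraction absorbed: 1 − 6.88/100 = 0.9312.
Photons absorbed: 0.9312 × 4.794×10⁻⁴ = 4.464×10⁻⁴ mol.
Product formed: 0.37 × 4.464×10⁻⁴ = 1.652×10⁻⁴ mol.
Rate: 1.652×10⁻⁴ mol / (842 s × 0.0141 L) = 1.39×10⁻⁵ M s⁻¹.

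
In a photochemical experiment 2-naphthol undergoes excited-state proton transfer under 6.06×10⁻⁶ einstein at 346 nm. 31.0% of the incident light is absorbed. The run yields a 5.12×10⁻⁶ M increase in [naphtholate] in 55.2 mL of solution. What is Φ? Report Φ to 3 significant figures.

Product: (5.12×10⁻⁶ M)(0.0552 L) = 2.826×10⁻⁷ mol.
Photons absorbed: 0.310 × 6.06×10⁻⁶ = 1.879×10⁻⁶ mol.
Φ = 2.826×10⁻⁷ mol / 1.879×10⁻⁶ mol photons = 0.150.

Φ = 0.150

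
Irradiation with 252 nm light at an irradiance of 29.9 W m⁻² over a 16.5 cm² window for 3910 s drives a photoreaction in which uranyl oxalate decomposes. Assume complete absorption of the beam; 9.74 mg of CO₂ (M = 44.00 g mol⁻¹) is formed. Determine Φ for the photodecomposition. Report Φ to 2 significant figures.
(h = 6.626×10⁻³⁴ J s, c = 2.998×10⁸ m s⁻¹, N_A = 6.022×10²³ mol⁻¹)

Product: 9.74 mg / 44.00 g mol⁻¹ = 2.214×10⁻⁴ mol.
Photon energy at 252 nm: hc/λ = (6.626×10⁻³⁴)(2.998×10⁸)/(252×10⁻⁹) = 7.883×10⁻¹⁹ J.
Energy delivered: (29.9 W m⁻²)(16.5×10⁻⁴ m²)(3910 s) = 192.9 J.
Photons incident: 192.9 / 7.883×10⁻¹⁹ = 2.447×10²⁰, i.e. 2.447×10²⁰/6.022×10²³ = 4.063×10⁻⁴ mol.
Φ = 2.214×10⁻⁴ mol / 4.063×10⁻⁴ mol photons = 0.54.

Φ = 0.54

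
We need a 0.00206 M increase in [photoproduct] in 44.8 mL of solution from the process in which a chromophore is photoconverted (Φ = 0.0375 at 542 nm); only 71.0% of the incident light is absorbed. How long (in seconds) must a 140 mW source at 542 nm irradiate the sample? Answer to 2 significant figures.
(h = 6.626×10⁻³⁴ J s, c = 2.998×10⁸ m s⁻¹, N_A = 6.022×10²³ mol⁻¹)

t ≈ 5500 s

Product: (0.00206 M)(0.0448 L) = 9.229×10⁻⁵ mol.
Photons that must be absorbed: 9.229×10⁻⁵ / 0.0375 = 0.002461 mol.
Incident photons needed: 0.002461 / 0.710 = 0.003466 mol.
Photon energy: hc/λ = 3.665×10⁻¹⁹ J; per mole, 2.207×10⁵ J mol⁻¹.
Energy required: 0.003466 × 2.207×10⁵ = 764.9 J.
Time: 764.9 J / 0.14 W = 5500 s.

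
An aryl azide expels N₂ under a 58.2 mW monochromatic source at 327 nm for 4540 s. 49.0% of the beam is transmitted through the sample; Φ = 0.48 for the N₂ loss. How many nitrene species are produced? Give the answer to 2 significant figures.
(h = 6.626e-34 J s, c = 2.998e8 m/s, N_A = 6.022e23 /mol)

1.1e20 species

Photon energy at 327 nm: hc/λ = (6.626e-34)(2.998e8)/(327e-9) = 6.075e-19 J.
Energy delivered: (58.2 mW)(4540 s) = 264.2 J.
Photons incident: 264.2 / 6.075e-19 = 4.349e20, i.e. 4.349e20/6.022e23 = 7.222e-4 mol.
Fraction absorbed: 1 − 49.0/100 = 0.5100.
Photons absorbed: 0.5100 × 7.222e-4 = 3.683e-4 mol.
Product: Φ × n_abs = 0.48 × 3.683e-4 = 1.768e-4 mol.
As a count: 1.768e-4 × 6.022e23 = 1.1e20.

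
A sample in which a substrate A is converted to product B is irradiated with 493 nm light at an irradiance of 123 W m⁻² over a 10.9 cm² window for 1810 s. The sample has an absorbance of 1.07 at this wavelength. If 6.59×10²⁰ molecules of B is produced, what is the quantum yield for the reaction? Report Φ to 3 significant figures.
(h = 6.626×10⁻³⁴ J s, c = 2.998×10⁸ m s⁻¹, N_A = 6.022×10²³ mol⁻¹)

Product: 6.59×10²⁰ / 6.022×10²³ = 0.001094 mol.
Photon energy at 493 nm: hc/λ = (6.626×10⁻³⁴)(2.998×10⁸)/(493×10⁻⁹) = 4.029×10⁻¹⁹ J.
Energy delivered: (123 W m⁻²)(10.9×10⁻⁴ m²)(1810 s) = 242.7 J.
Photons incident: 242.7 / 4.029×10⁻¹⁹ = 6.024×10²⁰, i.e. 6.024×10²⁰/6.022×10²³ = 0.001000 mol.
Fraction absorbed: 1 − 10^(−1.07) = 0.9149.
Photons absorbed: 0.9149 × 0.001000 = 9.149×10⁻⁴ mol.
Φ = 0.001094 mol / 9.149×10⁻⁴ mol photons = 1.20.

Φ = 1.20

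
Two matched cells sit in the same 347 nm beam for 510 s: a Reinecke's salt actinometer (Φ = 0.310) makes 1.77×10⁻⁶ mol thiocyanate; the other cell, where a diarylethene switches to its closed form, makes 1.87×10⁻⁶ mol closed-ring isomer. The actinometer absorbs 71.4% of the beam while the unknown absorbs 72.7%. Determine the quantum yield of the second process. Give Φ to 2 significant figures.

Photons absorbed by the actinometer: 1.77×10⁻⁶ / 0.310 = 5.710×10⁻⁶ mol.
Incident flux: 5.710×10⁻⁶ / 0.714 = 7.997×10⁻⁶ einstein.
Absorbed by unknown: 0.727 × 7.997×10⁻⁶ = 5.814×10⁻⁶ mol.
Φ(unknown) = 1.87×10⁻⁶ / 5.814×10⁻⁶ = 0.32.

Φ = 0.32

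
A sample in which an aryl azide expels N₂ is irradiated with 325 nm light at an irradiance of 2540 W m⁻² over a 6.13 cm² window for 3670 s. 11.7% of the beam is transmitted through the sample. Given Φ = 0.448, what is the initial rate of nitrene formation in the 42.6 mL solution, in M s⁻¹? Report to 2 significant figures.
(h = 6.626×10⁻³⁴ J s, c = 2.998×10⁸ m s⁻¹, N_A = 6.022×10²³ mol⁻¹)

3.9×10⁻⁵ M s⁻¹

Photon energy at 325 nm: hc/λ = (6.626×10⁻³⁴)(2.998×10⁸)/(325×10⁻⁹) = 6.112×10⁻¹⁹ J.
Energy delivered: (2540 W m⁻²)(6.13×10⁻⁴ m²)(3670 s) = 5714 J.
Photons incident: 5714 / 6.112×10⁻¹⁹ = 9.349×10²¹, i.e. 9.349×10²¹/6.022×10²³ = 0.01552 mol.
Fraction absorbed: 1 − 11.7/100 = 0.8830.
Photons absorbed: 0.8830 × 0.01552 = 0.01370 mol.
Product formed: 0.448 × 0.01370 = 0.006138 mol.
Rate: 0.006138 mol / (3670 s × 0.0426 L) = 3.9×10⁻⁵ M s⁻¹.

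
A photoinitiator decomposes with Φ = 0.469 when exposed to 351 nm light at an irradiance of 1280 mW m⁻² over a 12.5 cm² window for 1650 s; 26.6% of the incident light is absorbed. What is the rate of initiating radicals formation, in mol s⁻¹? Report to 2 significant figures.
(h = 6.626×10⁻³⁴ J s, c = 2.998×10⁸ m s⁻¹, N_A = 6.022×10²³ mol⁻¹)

Photon energy at 351 nm: hc/λ = (6.626×10⁻³⁴)(2.998×10⁸)/(351×10⁻⁹) = 5.659×10⁻¹⁹ J.
Energy delivered: (1280 mW m⁻²)(12.5×10⁻⁴ m²)(1650 s) = 2.640 J.
Photons incident: 2.640 / 5.659×10⁻¹⁹ = 4.665×10¹⁸, i.e. 4.665×10¹⁸/6.022×10²³ = 7.747×10⁻⁶ mol.
Photons absorbed: 0.266 × 7.747×10⁻⁶ = 2.061×10⁻⁶ mol.
Product formed: 0.469 × 2.061×10⁻⁶ = 9.666×10⁻⁷ mol.
Rate: 9.666×10⁻⁷ / 1650 s = 5.9×10⁻¹⁰ mol s⁻¹.

5.9×10⁻¹⁰ mol s⁻¹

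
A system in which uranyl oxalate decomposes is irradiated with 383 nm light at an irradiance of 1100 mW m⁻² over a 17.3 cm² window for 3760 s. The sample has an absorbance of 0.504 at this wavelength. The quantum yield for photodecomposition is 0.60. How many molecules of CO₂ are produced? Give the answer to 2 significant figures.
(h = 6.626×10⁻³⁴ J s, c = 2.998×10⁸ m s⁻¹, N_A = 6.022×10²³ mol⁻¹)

5.7×10¹⁸ molecules

Photon energy at 383 nm: hc/λ = (6.626×10⁻³⁴)(2.998×10⁸)/(383×10⁻⁹) = 5.187×10⁻¹⁹ J.
Energy delivered: (1100 mW m⁻²)(17.3×10⁻⁴ m²)(3760 s) = 7.155 J.
Photons incident: 7.155 / 5.187×10⁻¹⁹ = 1.379×10¹⁹, i.e. 1.379×10¹⁹/6.022×10²³ = 2.290×10⁻⁵ mol.
Fraction absorbed: 1 − 10^(−0.504) = 0.6867.
Photons absorbed: 0.6867 × 2.290×10⁻⁵ = 1.573×10⁻⁵ mol.
Product: Φ × n_abs = 0.60 × 1.573×10⁻⁵ = 9.438×10⁻⁶ mol.
As a count: 9.438×10⁻⁶ × 6.022×10²³ = 5.7×10¹⁸.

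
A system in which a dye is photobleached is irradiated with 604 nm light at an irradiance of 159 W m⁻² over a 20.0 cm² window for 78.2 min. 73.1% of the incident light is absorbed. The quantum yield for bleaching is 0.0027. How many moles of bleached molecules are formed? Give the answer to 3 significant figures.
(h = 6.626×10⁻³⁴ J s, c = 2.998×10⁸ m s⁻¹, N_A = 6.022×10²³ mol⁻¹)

1.49×10⁻⁵ mol

Photon energy at 604 nm: hc/λ = (6.626×10⁻³⁴)(2.998×10⁸)/(604×10⁻⁹) = 3.289×10⁻¹⁹ J.
Energy delivered: (159 W m⁻²)(20.0×10⁻⁴ m²)(4692 s) = 1492 J.
Photons incident: 1492 / 3.289×10⁻¹⁹ = 4.536×10²¹, i.e. 4.536×10²¹/6.022×10²³ = 0.007532 mol.
Photons absorbed: 0.731 × 0.007532 = 0.005506 mol.
Product: Φ × n_abs = 0.0027 × 0.005506 = 1.487×10⁻⁵ mol.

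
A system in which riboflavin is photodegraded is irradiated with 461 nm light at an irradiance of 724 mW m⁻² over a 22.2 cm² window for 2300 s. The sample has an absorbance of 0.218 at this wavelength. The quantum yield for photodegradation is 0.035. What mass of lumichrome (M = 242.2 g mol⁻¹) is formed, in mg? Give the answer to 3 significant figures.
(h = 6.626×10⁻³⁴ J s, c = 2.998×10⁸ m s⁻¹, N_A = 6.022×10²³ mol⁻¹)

0.0477 mg

Photon energy at 461 nm: hc/λ = (6.626×10⁻³⁴)(2.998×10⁸)/(461×10⁻⁹) = 4.309×10⁻¹⁹ J.
Energy delivered: (724 mW m⁻²)(22.2×10⁻⁴ m²)(2300 s) = 3.697 J.
Photons incident: 3.697 / 4.309×10⁻¹⁹ = 8.580×10¹⁸, i.e. 8.580×10¹⁸/6.022×10²³ = 1.425×10⁻⁵ mol.
Fraction absorbed: 1 − 10^(−0.218) = 0.3947.
Photons absorbed: 0.3947 × 1.425×10⁻⁵ = 5.624×10⁻⁶ mol.
Product: Φ × n_abs = 0.035 × 5.624×10⁻⁶ = 1.968×10⁻⁷ mol.
Mass: 1.968×10⁻⁷ × 242.2 = 4.766×10⁻⁵ g = 0.0477 mg.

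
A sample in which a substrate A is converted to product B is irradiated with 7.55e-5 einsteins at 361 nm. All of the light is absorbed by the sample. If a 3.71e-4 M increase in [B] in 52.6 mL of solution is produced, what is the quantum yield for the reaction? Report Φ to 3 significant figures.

Φ = 0.258

Product: (3.71e-4 M)(0.0526 L) = 1.951e-5 mol.
Φ = 1.951e-5 mol / 7.55e-5 mol photons = 0.258.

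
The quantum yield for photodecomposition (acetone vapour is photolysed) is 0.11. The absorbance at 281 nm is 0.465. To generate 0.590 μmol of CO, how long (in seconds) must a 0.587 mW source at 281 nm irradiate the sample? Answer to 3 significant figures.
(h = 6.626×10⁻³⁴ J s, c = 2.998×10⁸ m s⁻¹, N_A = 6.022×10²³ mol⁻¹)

t ≈ 5920 s

Product: 0.590 μmol = 5.90×10⁻⁷ mol.
Photons that must be absorbed: 5.90×10⁻⁷ / 0.11 = 5.364×10⁻⁶ mol.
Fraction absorbed: 1 − 10^(−0.465) = 0.6572.
Incident photons needed: 5.364×10⁻⁶ / 0.6572 = 8.162×10⁻⁶ mol.
Photon energy: hc/λ = 7.069×10⁻¹⁹ J; per mole, 4.257×10⁵ J mol⁻¹.
Energy required: 8.162×10⁻⁶ × 4.257×10⁵ = 3.475 J.
Time: 3.475 J / 0.000587 W = 5920 s.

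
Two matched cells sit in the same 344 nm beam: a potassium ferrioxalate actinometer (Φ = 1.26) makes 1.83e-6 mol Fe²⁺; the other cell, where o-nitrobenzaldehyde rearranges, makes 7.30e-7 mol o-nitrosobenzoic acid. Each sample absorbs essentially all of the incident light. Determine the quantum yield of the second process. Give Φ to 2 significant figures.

Φ = 0.50

Photons absorbed by the actinometer: 1.83e-6 / 1.26 = 1.452e-6 mol.
Φ(unknown) = 7.30e-7 / 1.452e-6 = 0.50.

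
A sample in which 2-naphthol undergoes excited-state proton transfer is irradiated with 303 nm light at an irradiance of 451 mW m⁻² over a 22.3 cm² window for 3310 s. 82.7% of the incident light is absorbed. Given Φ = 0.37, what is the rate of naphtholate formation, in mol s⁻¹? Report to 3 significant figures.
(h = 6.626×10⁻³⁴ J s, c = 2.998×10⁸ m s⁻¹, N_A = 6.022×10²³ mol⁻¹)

7.79×10⁻¹⁰ mol s⁻¹

Photon energy at 303 nm: hc/λ = (6.626×10⁻³⁴)(2.998×10⁸)/(303×10⁻⁹) = 6.556×10⁻¹⁹ J.
Energy delivered: (451 mW m⁻²)(22.3×10⁻⁴ m²)(3310 s) = 3.329 J.
Photons incident: 3.329 / 6.556×10⁻¹⁹ = 5.078×10¹⁸, i.e. 5.078×10¹⁸/6.022×10²³ = 8.432×10⁻⁶ mol.
Photons absorbed: 0.827 × 8.432×10⁻⁶ = 6.973×10⁻⁶ mol.
Product formed: 0.37 × 6.973×10⁻⁶ = 2.580×10⁻⁶ mol.
Rate: 2.580×10⁻⁶ / 3310 s = 7.79×10⁻¹⁰ mol s⁻¹.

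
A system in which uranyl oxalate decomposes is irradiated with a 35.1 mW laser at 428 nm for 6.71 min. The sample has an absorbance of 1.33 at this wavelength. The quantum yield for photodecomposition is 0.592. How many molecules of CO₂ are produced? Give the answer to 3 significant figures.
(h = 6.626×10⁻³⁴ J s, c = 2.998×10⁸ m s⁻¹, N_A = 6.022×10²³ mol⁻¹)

Photon energy at 428 nm: hc/λ = (6.626×10⁻³⁴)(2.998×10⁸)/(428×10⁻⁹) = 4.641×10⁻¹⁹ J.
Energy delivered: (35.1 mW)(402.6 s) = 14.13 J.
Photons incident: 14.13 / 4.641×10⁻¹⁹ = 3.045×10¹⁹, i.e. 3.045×10¹⁹/6.022×10²³ = 5.056×10⁻⁵ mol.
Fraction absorbed: 1 − 10^(−1.33) = 0.9532.
Photons absorbed: 0.9532 × 5.056×10⁻⁵ = 4.819×10⁻⁵ mol.
Product: Φ × n_abs = 0.592 × 4.819×10⁻⁵ = 2.853×10⁻⁵ mol.
As a count: 2.853×10⁻⁵ × 6.022×10²³ = 1.72×10¹⁹.

1.72×10¹⁹ molecules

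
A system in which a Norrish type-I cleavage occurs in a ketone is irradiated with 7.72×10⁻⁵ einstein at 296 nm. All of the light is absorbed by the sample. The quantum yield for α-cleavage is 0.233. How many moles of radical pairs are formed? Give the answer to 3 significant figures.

Product: Φ × n_abs = 0.233 × 7.72×10⁻⁵ = 1.799×10⁻⁵ mol.

1.80×10⁻⁵ mol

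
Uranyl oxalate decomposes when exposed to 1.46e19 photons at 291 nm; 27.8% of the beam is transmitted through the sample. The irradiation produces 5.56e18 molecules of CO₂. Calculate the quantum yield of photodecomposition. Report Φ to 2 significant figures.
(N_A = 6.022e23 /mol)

Φ = 0.53

Product: 5.56e18 / 6.022e23 = 9.233e-6 mol.
Moles of photons: 1.46e19 / 6.022e23 = 2.424e-5 mol.
Fraction absorbed: 1 − 27.8/100 = 0.7220.
Photons absorbed: 0.7220 × 2.424e-5 = 1.750e-5 mol.
Φ = 9.233e-6 mol / 1.750e-5 mol photons = 0.53.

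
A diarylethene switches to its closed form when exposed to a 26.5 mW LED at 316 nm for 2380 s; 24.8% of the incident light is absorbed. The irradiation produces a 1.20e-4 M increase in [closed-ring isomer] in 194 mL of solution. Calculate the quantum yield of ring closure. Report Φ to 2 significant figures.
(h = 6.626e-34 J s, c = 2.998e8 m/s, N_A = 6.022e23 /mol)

Product: (1.20e-4 M)(0.194 L) = 2.328e-5 mol.
Photon energy at 316 nm: hc/λ = (6.626e-34)(2.998e8)/(316e-9) = 6.286e-19 J.
Energy delivered: (26.5 mW)(2380 s) = 63.07 J.
Photons incident: 63.07 / 6.286e-19 = 1.003e20, i.e. 1.003e20/6.022e23 = 1.666e-4 mol.
Photons absorbed: 0.248 × 1.666e-4 = 4.132e-5 mol.
Φ = 2.328e-5 mol / 4.132e-5 mol photons = 0.56.

Φ = 0.56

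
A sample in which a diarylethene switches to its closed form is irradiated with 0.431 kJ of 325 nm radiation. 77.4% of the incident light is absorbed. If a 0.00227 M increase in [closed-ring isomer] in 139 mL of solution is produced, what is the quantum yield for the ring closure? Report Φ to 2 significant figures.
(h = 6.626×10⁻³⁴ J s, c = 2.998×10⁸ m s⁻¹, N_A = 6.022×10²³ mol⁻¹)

Φ = 0.35

Product: (0.00227 M)(0.139 L) = 3.155×10⁻⁴ mol.
Photon energy at 325 nm: hc/λ = (6.626×10⁻³⁴)(2.998×10⁸)/(325×10⁻⁹) = 6.112×10⁻¹⁹ J.
Incident energy: 0.431 kJ = 431 J.
Photons incident: 431 / 6.112×10⁻¹⁹ = 7.052×10²⁰, i.e. 7.052×10²⁰/6.022×10²³ = 0.001171 mol.
Photons absorbed: 0.774 × 0.001171 = 9.064×10⁻⁴ mol.
Φ = 3.155×10⁻⁴ mol / 9.064×10⁻⁴ mol photons = 0.35.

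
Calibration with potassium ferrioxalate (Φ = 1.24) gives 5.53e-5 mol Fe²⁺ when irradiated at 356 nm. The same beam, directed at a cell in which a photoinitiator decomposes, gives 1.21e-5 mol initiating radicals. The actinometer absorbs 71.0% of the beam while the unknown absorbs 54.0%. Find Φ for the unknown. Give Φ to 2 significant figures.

Φ = 0.36

Photons absorbed by the actinometer: 5.53e-5 / 1.24 = 4.460e-5 mol.
Incident flux: 4.460e-5 / 0.710 = 6.282e-5 einstein.
Absorbed by unknown: 0.540 × 6.282e-5 = 3.392e-5 mol.
Φ(unknown) = 1.21e-5 / 3.392e-5 = 0.36.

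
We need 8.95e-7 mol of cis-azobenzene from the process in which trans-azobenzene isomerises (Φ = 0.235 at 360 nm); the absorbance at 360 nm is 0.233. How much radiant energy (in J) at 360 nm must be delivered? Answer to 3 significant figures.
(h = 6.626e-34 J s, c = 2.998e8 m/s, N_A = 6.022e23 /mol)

Photons that must be absorbed: 8.95e-7 / 0.235 = 3.809e-6 mol.
Fraction absorbed: 1 − 10^(−0.233) = 0.4152.
Incident photons needed: 3.809e-6 / 0.4152 = 9.174e-6 mol.
Photon energy: hc/λ = 5.518e-19 J; per mole, 3.323e5 J mol⁻¹.
Energy required: 9.174e-6 × 3.323e5 = 3.05 J.

3.05 J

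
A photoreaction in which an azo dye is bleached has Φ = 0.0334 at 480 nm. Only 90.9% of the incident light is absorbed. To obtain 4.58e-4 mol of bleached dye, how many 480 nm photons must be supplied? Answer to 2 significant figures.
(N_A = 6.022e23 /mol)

Photons that must be absorbed: 4.58e-4 / 0.0334 = 0.01371 mol.
Incident photons needed: 0.01371 / 0.909 = 0.01508 mol.
Photon count: 0.01508 × 6.022e23 = 9.1e21.

9.1e21 photons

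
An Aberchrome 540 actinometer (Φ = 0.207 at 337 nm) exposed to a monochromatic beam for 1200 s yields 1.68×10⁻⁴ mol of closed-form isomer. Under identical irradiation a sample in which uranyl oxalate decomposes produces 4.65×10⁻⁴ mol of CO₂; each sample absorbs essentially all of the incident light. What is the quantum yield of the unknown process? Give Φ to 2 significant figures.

Photons absorbed by the actinometer: 1.68×10⁻⁴ / 0.207 = 8.116×10⁻⁴ mol.
Φ(unknown) = 4.65×10⁻⁴ / 8.116×10⁻⁴ = 0.57.

Φ = 0.57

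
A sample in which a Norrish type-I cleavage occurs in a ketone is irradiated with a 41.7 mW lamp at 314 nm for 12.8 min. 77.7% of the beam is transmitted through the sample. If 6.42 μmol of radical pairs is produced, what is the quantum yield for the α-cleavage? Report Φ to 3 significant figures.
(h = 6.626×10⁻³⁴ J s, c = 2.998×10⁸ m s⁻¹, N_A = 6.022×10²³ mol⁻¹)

Product: 6.42 μmol = 6.42×10⁻⁶ mol.
Photon energy at 314 nm: hc/λ = (6.626×10⁻³⁴)(2.998×10⁸)/(314×10⁻⁹) = 6.326×10⁻¹⁹ J.
Energy delivered: (41.7 mW)(768 s) = 32.03 J.
Photons incident: 32.03 / 6.326×10⁻¹⁹ = 5.063×10¹⁹, i.e. 5.063×10¹⁹/6.022×10²³ = 8.408×10⁻⁵ mol.
Fraction absorbed: 1 − 77.7/100 = 0.2230.
Photons absorbed: 0.2230 × 8.408×10⁻⁵ = 1.875×10⁻⁵ mol.
Φ = 6.42×10⁻⁶ mol / 1.875×10⁻⁵ mol photons = 0.342.

Φ = 0.342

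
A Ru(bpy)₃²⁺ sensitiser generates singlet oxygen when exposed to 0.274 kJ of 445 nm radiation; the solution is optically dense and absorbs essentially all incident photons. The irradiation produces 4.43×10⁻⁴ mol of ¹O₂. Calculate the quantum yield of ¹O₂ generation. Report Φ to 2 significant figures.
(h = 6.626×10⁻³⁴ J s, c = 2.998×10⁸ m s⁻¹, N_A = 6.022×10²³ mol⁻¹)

Φ = 0.43

Photon energy at 445 nm: hc/λ = (6.626×10⁻³⁴)(2.998×10⁸)/(445×10⁻⁹) = 4.464×10⁻¹⁹ J.
Incident energy: 0.274 kJ = 274 J.
Photons incident: 274 / 4.464×10⁻¹⁹ = 6.138×10²⁰, i.e. 6.138×10²⁰/6.022×10²³ = 0.001019 mol.
Φ = 4.43×10⁻⁴ mol / 0.001019 mol photons = 0.43.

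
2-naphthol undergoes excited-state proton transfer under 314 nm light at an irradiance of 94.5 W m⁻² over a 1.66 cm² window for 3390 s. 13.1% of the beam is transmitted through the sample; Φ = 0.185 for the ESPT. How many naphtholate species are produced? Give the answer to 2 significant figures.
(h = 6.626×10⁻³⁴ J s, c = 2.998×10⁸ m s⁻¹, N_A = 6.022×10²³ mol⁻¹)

Photon energy at 314 nm: hc/λ = (6.626×10⁻³⁴)(2.998×10⁸)/(314×10⁻⁹) = 6.326×10⁻¹⁹ J.
Energy delivered: (94.5 W m⁻²)(1.66×10⁻⁴ m²)(3390 s) = 53.18 J.
Photons incident: 53.18 / 6.326×10⁻¹⁹ = 8.407×10¹⁹, i.e. 8.407×10¹⁹/6.022×10²³ = 1.396×10⁻⁴ mol.
Fraction absorbed: 1 − 13.1/100 = 0.8690.
Photons absorbed: 0.8690 × 1.396×10⁻⁴ = 1.213×10⁻⁴ mol.
Product: Φ × n_abs = 0.185 × 1.213×10⁻⁴ = 2.244×10⁻⁵ mol.
As a count: 2.244×10⁻⁵ × 6.022×10²³ = 1.4×10¹⁹.

1.4×10¹⁹ species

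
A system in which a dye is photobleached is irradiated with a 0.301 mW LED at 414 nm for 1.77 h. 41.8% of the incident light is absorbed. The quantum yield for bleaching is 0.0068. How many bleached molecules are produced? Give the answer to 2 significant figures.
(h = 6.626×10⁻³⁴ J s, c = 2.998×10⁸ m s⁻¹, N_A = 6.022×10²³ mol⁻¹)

Photon energy at 414 nm: hc/λ = (6.626×10⁻³⁴)(2.998×10⁸)/(414×10⁻⁹) = 4.798×10⁻¹⁹ J.
Energy delivered: (0.301 mW)(6372 s) = 1.918 J.
Photons incident: 1.918 / 4.798×10⁻¹⁹ = 3.997×10¹⁸, i.e. 3.997×10¹⁸/6.022×10²³ = 6.637×10⁻⁶ mol.
Photons absorbed: 0.418 × 6.637×10⁻⁶ = 2.774×10⁻⁶ mol.
Product: Φ × n_abs = 0.0068 × 2.774×10⁻⁶ = 1.886×10⁻⁸ mol.
As a count: 1.886×10⁻⁸ × 6.022×10²³ = 1.1×10¹⁶.

1.1×10¹⁶ bleached molecules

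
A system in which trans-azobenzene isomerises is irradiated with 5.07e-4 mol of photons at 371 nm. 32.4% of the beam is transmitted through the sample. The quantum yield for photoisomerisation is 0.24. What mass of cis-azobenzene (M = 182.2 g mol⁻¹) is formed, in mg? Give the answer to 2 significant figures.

Fraction absorbed: 1 − 32.4/100 = 0.6760.
Photons absorbed: 0.6760 × 5.07e-4 = 3.427e-4 mol.
Product: Φ × n_abs = 0.24 × 3.427e-4 = 8.225e-5 mol.
Mass: 8.225e-5 × 182.2 = 0.01499 g = 15 mg.

15 mg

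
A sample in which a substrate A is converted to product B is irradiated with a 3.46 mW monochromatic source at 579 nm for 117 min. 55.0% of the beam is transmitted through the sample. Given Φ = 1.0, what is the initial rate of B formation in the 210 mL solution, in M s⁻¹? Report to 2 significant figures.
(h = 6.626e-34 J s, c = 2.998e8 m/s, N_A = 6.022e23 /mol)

3.6e-8 M s⁻¹

Photon energy at 579 nm: hc/λ = (6.626e-34)(2.998e8)/(579e-9) = 3.431e-19 J.
Energy delivered: (3.46 mW)(7020 s) = 24.29 J.
Photons incident: 24.29 / 3.431e-19 = 7.080e19, i.e. 7.080e19/6.022e23 = 1.176e-4 mol.
Fraction absorbed: 1 − 55.0/100 = 0.4500.
Photons absorbed: 0.4500 × 1.176e-4 = 5.292e-5 mol.
Product formed: 1.0 × 5.292e-5 = 5.292e-5 mol.
Rate: 5.292e-5 mol / (7020 s × 0.21 L) = 3.6e-8 M s⁻¹.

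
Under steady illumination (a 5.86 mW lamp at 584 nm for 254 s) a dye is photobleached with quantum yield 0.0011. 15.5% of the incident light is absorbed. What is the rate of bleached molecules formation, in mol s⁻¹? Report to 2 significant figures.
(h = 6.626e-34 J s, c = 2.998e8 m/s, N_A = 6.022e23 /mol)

4.9e-12 mol s⁻¹

Photon energy at 584 nm: hc/λ = (6.626e-34)(2.998e8)/(584e-9) = 3.401e-19 J.
Energy delivered: (5.86 mW)(254 s) = 1.488 J.
Photons incident: 1.488 / 3.401e-19 = 4.375e18, i.e. 4.375e18/6.022e23 = 7.265e-6 mol.
Photons absorbed: 0.155 × 7.265e-6 = 1.126e-6 mol.
Product formed: 0.0011 × 1.126e-6 = 1.239e-9 mol.
Rate: 1.239e-9 / 254 s = 4.9e-12 mol s⁻¹.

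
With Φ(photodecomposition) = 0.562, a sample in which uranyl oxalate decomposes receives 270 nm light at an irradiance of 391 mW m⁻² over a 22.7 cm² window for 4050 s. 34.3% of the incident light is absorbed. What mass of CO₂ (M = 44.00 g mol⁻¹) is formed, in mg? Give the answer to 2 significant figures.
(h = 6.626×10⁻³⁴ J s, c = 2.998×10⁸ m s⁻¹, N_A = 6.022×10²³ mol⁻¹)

0.069 mg

Photon energy at 270 nm: hc/λ = (6.626×10⁻³⁴)(2.998×10⁸)/(270×10⁻⁹) = 7.357×10⁻¹⁹ J.
Energy delivered: (391 mW m⁻²)(22.7×10⁻⁴ m²)(4050 s) = 3.595 J.
Photons incident: 3.595 / 7.357×10⁻¹⁹ = 4.887×10¹⁸, i.e. 4.887×10¹⁸/6.022×10²³ = 8.115×10⁻⁶ mol.
Photons absorbed: 0.343 × 8.115×10⁻⁶ = 2.783×10⁻⁶ mol.
Product: Φ × n_abs = 0.562 × 2.783×10⁻⁶ = 1.564×10⁻⁶ mol.
Mass: 1.564×10⁻⁶ × 44.00 = 6.882×10⁻⁵ g = 0.069 mg.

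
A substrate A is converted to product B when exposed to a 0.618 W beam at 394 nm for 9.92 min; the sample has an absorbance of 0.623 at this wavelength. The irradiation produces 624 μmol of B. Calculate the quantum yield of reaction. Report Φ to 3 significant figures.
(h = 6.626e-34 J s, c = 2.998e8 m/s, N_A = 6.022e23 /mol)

Φ = 0.676

Product: 624 μmol = 6.24e-4 mol.
Photon energy at 394 nm: hc/λ = (6.626e-34)(2.998e8)/(394e-9) = 5.042e-19 J.
Energy delivered: (0.618 W)(595.2 s) = 367.8 J.
Photons incident: 367.8 / 5.042e-19 = 7.295e20, i.e. 7.295e20/6.022e23 = 0.001211 mol.
Fraction absorbed: 1 − 10^(−0.623) = 0.7618.
Photons absorbed: 0.7618 × 0.001211 = 9.225e-4 mol.
Φ = 6.24e-4 mol / 9.225e-4 mol photons = 0.676.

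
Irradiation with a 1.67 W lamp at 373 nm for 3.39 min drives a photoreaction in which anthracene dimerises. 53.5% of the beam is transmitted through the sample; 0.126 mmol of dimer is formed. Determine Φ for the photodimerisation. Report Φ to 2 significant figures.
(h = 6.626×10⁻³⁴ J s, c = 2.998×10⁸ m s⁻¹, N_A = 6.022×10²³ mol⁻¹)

Φ = 0.26

Product: 0.126 mmol = 1.26×10⁻⁴ mol.
Photon energy at 373 nm: hc/λ = (6.626×10⁻³⁴)(2.998×10⁸)/(373×10⁻⁹) = 5.326×10⁻¹⁹ J.
Energy delivered: (1.67 W)(203.4 s) = 339.7 J.
Photons incident: 339.7 / 5.326×10⁻¹⁹ = 6.378×10²⁰, i.e. 6.378×10²⁰/6.022×10²³ = 0.001059 mol.
Fraction absorbed: 1 − 53.5/100 = 0.4650.
Photons absorbed: 0.4650 × 0.001059 = 4.924×10⁻⁴ mol.
Φ = 1.26×10⁻⁴ mol / 4.924×10⁻⁴ mol photons = 0.26.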